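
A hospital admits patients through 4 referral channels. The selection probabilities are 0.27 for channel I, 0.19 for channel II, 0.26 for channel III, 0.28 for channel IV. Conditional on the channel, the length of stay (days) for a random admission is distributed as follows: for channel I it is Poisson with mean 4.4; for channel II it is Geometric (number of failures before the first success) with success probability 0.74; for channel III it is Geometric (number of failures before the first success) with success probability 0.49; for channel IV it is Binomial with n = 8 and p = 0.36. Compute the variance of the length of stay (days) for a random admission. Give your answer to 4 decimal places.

Per component, I: μ=4.4, E[X²]=23.76; II: μ=0.351351, E[X²]=0.598247; III: μ=1.04082, E[X²]=3.20741; IV: μ=2.88, E[X²]=10.1376.
E[X] = 0.27·4.4 + 0.19·0.351351 + 0.26·1.04082 + 0.28·2.88 = 2.33177.
E[X²] = 0.27·23.76 + 0.19·0.598247 + 0.26·3.20741 + 0.28·10.1376 = 10.2013.
Var(X) = E[X²] − (E[X])² = 10.2013 − 5.43715 = 4.76418.

4.7642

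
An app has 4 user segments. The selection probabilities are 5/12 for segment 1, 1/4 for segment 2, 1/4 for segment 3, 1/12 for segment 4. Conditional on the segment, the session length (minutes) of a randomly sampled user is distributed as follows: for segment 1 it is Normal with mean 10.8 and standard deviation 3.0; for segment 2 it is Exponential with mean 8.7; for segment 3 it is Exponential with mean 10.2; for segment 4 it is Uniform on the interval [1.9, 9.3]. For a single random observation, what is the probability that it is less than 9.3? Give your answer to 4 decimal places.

0.5256

Conditional on each segment, P(X < 9.3): 1: 0.308538; 2: 0.656636; 3: 0.598185; 4: 1.
By total probability, P(X < 9.3) = 0.416667·0.308538 + 0.25·0.656636 + 0.25·0.598185 + 0.0833333·1 = 0.525596.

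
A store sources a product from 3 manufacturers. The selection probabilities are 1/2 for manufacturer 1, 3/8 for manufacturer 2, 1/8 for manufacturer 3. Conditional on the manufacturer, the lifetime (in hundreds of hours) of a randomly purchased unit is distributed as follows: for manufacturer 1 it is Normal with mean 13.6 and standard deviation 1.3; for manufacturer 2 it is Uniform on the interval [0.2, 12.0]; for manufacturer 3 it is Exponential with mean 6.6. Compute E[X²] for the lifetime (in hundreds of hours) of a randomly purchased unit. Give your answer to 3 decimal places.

122.520

For each component E[X²] = Var + (mean)², giving 1: 186.65; 2: 48.8133; 3: 87.12.
Overall E[X²] = 0.5·186.65 + 0.375·48.8133 + 0.125·87.12 = 122.52.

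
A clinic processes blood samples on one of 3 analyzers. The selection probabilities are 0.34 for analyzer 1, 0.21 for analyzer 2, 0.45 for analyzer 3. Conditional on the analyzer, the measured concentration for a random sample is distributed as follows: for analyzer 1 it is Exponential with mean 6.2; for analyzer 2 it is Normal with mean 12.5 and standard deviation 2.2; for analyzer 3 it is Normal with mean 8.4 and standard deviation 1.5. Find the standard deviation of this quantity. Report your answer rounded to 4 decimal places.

Per component, 1: μ=6.2, E[X²]=76.88; 2: μ=12.5, E[X²]=161.09; 3: μ=8.4, E[X²]=72.81.
E[X] = 0.34·6.2 + 0.21·12.5 + 0.45·8.4 = 8.513.
E[X²] = 0.34·76.88 + 0.21·161.09 + 0.45·72.81 = 92.7326.
Var(X) = E[X²] − (E[X])² = 92.7326 − 72.4712 = 20.2614.
SD(X) = √20.2614 = 4.50127.

4.5013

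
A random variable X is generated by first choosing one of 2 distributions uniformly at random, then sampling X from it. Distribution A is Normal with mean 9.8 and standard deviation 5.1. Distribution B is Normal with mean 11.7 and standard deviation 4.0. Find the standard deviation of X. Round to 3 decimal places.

4.681

Per component, A: μ=9.8, E[X²]=122.05; B: μ=11.7, E[X²]=152.89.
E[X] = 0.5·9.8 + 0.5·11.7 = 10.75.
E[X²] = 0.5·122.05 + 0.5·152.89 = 137.47.
Var(X) = E[X²] − (E[X])² = 137.47 − 115.562 = 21.9075.
SD(X) = √21.9075 = 4.68054.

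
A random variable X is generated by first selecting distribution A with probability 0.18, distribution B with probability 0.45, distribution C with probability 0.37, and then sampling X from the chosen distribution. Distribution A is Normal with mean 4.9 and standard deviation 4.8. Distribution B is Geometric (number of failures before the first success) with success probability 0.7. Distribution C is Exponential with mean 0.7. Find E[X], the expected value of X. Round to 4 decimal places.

1.3339

Component means — A: 4.9; B: 0.428571; C: 0.7.
E[X] = 0.18·4.9 + 0.45·0.428571 + 0.37·0.7 = 1.33386.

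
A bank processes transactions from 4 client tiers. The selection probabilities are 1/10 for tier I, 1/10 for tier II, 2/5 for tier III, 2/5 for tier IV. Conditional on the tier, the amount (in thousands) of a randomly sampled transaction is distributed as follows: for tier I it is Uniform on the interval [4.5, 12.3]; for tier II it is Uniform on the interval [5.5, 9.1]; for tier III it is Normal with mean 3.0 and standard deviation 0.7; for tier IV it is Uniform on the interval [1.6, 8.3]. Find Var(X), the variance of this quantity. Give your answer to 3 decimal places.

Per component, I: μ=8.4, E[X²]=75.63; II: μ=7.3, E[X²]=54.37; III: μ=3, E[X²]=9.49; IV: μ=4.95, E[X²]=28.2433.
E[X] = 0.1·8.4 + 0.1·7.3 + 0.4·3 + 0.4·4.95 = 4.75.
E[X²] = 0.1·75.63 + 0.1·54.37 + 0.4·9.49 + 0.4·28.2433 = 28.0933.
Var(X) = E[X²] − (E[X])² = 28.0933 − 22.5625 = 5.53083.

5.531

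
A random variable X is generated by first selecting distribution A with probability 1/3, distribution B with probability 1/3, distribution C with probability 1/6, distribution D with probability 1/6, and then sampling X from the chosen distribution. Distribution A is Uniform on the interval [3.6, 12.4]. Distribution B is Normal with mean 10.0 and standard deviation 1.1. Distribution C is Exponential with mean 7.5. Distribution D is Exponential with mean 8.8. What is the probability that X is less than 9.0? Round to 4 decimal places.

0.4883

Conditional on each component, P(X < 9.0): A: 0.613636; B: 0.181651; C: 0.698806; D: 0.640387.
By total probability, P(X < 9.0) = 0.333333·0.613636 + 0.333333·0.181651 + 0.166667·0.698806 + 0.166667·0.640387 = 0.488295.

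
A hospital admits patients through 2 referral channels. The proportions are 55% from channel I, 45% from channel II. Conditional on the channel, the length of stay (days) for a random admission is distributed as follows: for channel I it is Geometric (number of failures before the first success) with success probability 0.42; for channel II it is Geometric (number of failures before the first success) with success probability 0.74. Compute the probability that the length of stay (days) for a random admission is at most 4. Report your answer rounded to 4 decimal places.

Conditional on each channel, P(X ≤ 4): I: 0.934364; II: 0.998812.
By total probability, P(X ≤ 4) = 0.55·0.934364 + 0.45·0.998812 = 0.963366.

0.9634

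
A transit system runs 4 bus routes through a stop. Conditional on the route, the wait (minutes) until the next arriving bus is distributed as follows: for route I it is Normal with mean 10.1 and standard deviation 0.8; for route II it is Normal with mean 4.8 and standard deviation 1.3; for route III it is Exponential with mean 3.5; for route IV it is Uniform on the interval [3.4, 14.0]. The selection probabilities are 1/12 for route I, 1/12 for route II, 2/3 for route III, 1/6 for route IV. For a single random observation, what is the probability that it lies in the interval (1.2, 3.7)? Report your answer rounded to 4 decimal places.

Conditional on each route, P(1.2 < X < 3.7): I: 6.10623e-16; II: 0.195924; III: 0.362292; IV: 0.0283019.
By total probability, P(1.2 < X < 3.7) = 0.0833333·6.10623e-16 + 0.0833333·0.195924 + 0.666667·0.362292 + 0.166667·0.0283019 = 0.262572.

0.2626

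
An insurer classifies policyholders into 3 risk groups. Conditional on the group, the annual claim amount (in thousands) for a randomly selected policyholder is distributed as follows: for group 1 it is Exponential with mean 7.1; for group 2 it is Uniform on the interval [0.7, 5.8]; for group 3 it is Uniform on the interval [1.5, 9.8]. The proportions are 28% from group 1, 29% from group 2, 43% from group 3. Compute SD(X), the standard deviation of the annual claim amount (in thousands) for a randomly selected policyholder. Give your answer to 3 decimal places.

4.403

Per component, 1: μ=7.1, E[X²]=100.82; 2: μ=3.25, E[X²]=12.73; 3: μ=5.65, E[X²]=37.6633.
E[X] = 0.28·7.1 + 0.29·3.25 + 0.43·5.65 = 5.36.
E[X²] = 0.28·100.82 + 0.29·12.73 + 0.43·37.6633 = 48.1165.
Var(X) = E[X²] − (E[X])² = 48.1165 − 28.7296 = 19.3869.
SD(X) = √19.3869 = 4.40306.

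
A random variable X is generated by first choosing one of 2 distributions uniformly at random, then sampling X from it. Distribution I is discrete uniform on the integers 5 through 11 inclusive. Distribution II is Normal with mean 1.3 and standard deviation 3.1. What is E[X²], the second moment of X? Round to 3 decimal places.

For each component E[X²] = Var + (mean)², giving I: 68; II: 11.3.
Overall E[X²] = 0.5·68 + 0.5·11.3 = 39.65.

39.650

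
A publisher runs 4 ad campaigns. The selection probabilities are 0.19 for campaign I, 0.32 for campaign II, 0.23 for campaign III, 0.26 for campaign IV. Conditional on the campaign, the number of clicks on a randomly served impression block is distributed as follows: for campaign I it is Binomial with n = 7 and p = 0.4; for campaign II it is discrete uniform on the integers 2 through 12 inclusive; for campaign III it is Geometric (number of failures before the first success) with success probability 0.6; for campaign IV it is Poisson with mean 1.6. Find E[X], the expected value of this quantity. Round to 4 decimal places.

Component means — I: 2.8; II: 7; III: 0.666667; IV: 1.6.
E[X] = 0.19·2.8 + 0.32·7 + 0.23·0.666667 + 0.26·1.6 = 3.34133.

3.3413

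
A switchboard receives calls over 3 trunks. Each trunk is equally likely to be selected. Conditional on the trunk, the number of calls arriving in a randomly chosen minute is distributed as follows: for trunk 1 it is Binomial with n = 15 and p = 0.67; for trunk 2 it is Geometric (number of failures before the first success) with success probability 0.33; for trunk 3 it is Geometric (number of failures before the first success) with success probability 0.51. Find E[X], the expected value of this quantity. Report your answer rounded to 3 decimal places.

4.347

Component means — 1: 10.05; 2: 2.0303; 3: 0.960784.
E[X] = 0.333333·10.05 + 0.333333·2.0303 + 0.333333·0.960784 = 4.34703.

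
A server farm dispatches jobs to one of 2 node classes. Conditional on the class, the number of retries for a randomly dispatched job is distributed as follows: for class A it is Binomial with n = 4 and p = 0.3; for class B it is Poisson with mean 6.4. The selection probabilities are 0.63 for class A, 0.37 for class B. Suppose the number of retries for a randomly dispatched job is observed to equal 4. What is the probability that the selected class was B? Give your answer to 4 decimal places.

Likelihoods P(X=4 | ·): A: 0.0081; B: 0.116151.
Posterior ∝ prior × likelihood. Numerator for B: 0.37·0.116151 = 0.042976.
Normalizing constant: 0.63·0.0081 + 0.37·0.116151 = 0.048079.
P(B | observation) = 0.042976 / 0.048079 = 0.893862.

0.8939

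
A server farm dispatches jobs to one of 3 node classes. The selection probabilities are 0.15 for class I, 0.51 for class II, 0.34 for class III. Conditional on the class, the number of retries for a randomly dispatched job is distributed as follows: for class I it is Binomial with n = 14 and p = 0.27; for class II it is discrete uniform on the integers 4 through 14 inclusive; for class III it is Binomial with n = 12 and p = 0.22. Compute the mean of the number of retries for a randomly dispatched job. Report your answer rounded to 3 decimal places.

Component means — I: 3.78; II: 9; III: 2.64.
E[X] = 0.15·3.78 + 0.51·9 + 0.34·2.64 = 6.0546.

6.055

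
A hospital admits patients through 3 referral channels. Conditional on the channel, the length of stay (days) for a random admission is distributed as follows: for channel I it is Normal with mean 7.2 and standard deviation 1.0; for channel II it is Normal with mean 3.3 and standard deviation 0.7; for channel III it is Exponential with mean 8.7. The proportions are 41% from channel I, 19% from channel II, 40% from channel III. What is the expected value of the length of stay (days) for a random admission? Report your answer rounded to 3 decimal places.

Component means — I: 7.2; II: 3.3; III: 8.7.
E[X] = 0.41·7.2 + 0.19·3.3 + 0.4·8.7 = 7.059.

7.059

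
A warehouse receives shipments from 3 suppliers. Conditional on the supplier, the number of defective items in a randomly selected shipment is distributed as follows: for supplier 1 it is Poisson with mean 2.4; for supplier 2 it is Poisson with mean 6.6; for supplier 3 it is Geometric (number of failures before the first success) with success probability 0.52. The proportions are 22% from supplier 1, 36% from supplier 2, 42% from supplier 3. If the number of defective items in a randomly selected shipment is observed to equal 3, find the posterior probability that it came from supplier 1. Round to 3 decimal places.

Likelihoods P(X=3 | ·): 1: 0.209014; 2: 0.0651834; 3: 0.0575078.
Posterior ∝ prior × likelihood. Numerator for 1: 0.22·0.209014 = 0.0459831.
Normalizing constant: 0.22·0.209014 + 0.36·0.0651834 + 0.42·0.0575078 = 0.0936024.
P(1 | observation) = 0.0459831 / 0.0936024 = 0.49126.

0.491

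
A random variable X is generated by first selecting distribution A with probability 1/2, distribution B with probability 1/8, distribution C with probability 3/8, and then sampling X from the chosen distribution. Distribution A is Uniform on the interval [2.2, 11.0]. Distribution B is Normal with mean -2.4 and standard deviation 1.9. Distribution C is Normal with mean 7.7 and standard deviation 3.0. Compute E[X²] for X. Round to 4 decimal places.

For each component E[X²] = Var + (mean)², giving A: 50.0133; B: 9.37; C: 68.29.
Overall E[X²] = 0.5·50.0133 + 0.125·9.37 + 0.375·68.29 = 51.7867.

51.7867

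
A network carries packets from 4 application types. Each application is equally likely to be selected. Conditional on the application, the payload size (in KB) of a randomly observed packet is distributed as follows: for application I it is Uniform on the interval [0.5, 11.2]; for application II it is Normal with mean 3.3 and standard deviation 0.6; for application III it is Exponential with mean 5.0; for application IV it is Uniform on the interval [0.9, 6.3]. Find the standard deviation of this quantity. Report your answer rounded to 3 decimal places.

3.226

Per component, I: μ=5.85, E[X²]=43.7633; II: μ=3.3, E[X²]=11.25; III: μ=5, E[X²]=50; IV: μ=3.6, E[X²]=15.39.
E[X] = 0.25·5.85 + 0.25·3.3 + 0.25·5 + 0.25·3.6 = 4.4375.
E[X²] = 0.25·43.7633 + 0.25·11.25 + 0.25·50 + 0.25·15.39 = 30.1008.
Var(X) = E[X²] − (E[X])² = 30.1008 − 19.6914 = 10.4094.
SD(X) = √10.4094 = 3.22636.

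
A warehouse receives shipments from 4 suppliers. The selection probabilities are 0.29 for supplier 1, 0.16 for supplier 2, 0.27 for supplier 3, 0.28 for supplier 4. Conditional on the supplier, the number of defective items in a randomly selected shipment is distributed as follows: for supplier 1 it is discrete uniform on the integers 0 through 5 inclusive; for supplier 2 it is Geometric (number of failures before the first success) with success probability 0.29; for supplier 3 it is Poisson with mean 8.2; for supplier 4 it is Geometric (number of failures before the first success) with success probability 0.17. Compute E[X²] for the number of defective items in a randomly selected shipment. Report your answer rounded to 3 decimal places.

40.053

For each component E[X²] = Var + (mean)², giving 1: 9.16667; 2: 14.4364; 3: 75.44; 4: 52.5571.
Overall E[X²] = 0.29·9.16667 + 0.16·14.4364 + 0.27·75.44 + 0.28·52.5571 = 40.0529.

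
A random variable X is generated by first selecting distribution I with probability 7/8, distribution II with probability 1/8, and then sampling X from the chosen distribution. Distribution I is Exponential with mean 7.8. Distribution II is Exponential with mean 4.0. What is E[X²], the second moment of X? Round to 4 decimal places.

110.4700

For each component E[X²] = Var + (mean)², giving I: 121.68; II: 32.
Overall E[X²] = 0.875·121.68 + 0.125·32 = 110.47.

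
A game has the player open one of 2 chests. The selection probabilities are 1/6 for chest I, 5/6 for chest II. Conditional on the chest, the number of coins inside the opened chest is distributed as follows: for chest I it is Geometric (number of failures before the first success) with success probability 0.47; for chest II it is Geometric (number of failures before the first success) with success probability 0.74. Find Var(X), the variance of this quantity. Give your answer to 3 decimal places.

0.879

Per component, I: μ=1.12766, E[X²]=3.67089; II: μ=0.351351, E[X²]=0.598247.
E[X] = 0.166667·1.12766 + 0.833333·0.351351 = 0.480736.
E[X²] = 0.166667·3.67089 + 0.833333·0.598247 = 1.11035.
Var(X) = E[X²] − (E[X])² = 1.11035 − 0.231107 = 0.879247.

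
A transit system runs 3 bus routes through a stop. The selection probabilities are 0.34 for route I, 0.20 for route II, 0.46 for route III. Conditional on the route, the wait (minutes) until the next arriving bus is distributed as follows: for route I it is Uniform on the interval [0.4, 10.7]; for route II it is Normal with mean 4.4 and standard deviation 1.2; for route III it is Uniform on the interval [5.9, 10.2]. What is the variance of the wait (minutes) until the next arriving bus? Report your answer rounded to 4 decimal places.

6.2958

Per component, I: μ=5.55, E[X²]=39.6433; II: μ=4.4, E[X²]=20.8; III: μ=8.05, E[X²]=66.3433.
E[X] = 0.34·5.55 + 0.2·4.4 + 0.46·8.05 = 6.47.
E[X²] = 0.34·39.6433 + 0.2·20.8 + 0.46·66.3433 = 48.1567.
Var(X) = E[X²] − (E[X])² = 48.1567 − 41.8609 = 6.29577.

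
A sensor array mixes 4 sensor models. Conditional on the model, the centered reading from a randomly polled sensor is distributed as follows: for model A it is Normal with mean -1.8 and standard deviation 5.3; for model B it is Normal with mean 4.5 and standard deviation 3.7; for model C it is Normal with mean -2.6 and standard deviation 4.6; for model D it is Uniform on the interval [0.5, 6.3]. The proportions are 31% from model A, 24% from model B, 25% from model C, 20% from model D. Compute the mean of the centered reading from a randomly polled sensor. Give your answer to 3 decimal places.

Component means — A: -1.8; B: 4.5; C: -2.6; D: 3.4.
E[X] = 0.31·-1.8 + 0.24·4.5 + 0.25·-2.6 + 0.2·3.4 = 0.552.

0.552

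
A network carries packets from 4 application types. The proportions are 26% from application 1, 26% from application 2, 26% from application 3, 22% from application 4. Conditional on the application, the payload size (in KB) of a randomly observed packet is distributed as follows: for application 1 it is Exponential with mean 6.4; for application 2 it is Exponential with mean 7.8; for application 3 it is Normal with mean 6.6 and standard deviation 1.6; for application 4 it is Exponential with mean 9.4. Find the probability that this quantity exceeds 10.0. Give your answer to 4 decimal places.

Conditional on each application, P(X > 10.0): 1: 0.209611; 2: 0.277468; 3: 0.0167933; 4: 0.345131.
By total probability, P(X > 10.0) = 0.26·0.209611 + 0.26·0.277468 + 0.26·0.0167933 + 0.22·0.345131 = 0.206936.

0.2069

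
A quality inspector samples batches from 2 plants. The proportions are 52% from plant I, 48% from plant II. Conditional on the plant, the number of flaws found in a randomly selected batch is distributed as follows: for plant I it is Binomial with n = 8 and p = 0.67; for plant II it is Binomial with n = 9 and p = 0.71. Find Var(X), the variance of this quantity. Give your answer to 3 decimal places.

2.074

Per component, I: μ=5.36, E[X²]=30.4984; II: μ=6.39, E[X²]=42.6852.
E[X] = 0.52·5.36 + 0.48·6.39 = 5.8544.
E[X²] = 0.52·30.4984 + 0.48·42.6852 = 36.3481.
Var(X) = E[X²] − (E[X])² = 36.3481 − 34.274 = 2.07406.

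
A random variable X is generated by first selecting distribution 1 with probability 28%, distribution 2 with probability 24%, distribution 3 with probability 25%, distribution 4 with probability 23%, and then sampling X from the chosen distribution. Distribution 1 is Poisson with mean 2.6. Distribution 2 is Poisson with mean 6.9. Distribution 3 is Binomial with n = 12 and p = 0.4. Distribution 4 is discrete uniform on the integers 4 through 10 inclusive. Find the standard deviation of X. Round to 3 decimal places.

Per component, 1: μ=2.6, E[X²]=9.36; 2: μ=6.9, E[X²]=54.51; 3: μ=4.8, E[X²]=25.92; 4: μ=7, E[X²]=53.
E[X] = 0.28·2.6 + 0.24·6.9 + 0.25·4.8 + 0.23·7 = 5.194.
E[X²] = 0.28·9.36 + 0.24·54.51 + 0.25·25.92 + 0.23·53 = 34.3732.
Var(X) = E[X²] − (E[X])² = 34.3732 − 26.9776 = 7.39556.
SD(X) = √7.39556 = 2.71948.

2.719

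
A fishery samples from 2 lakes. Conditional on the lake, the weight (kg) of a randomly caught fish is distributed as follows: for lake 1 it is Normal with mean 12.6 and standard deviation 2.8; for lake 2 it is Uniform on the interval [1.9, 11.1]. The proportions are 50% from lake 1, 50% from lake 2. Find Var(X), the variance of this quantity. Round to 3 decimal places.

Per component, 1: μ=12.6, E[X²]=166.6; 2: μ=6.5, E[X²]=49.3033.
E[X] = 0.5·12.6 + 0.5·6.5 = 9.55.
E[X²] = 0.5·166.6 + 0.5·49.3033 = 107.952.
Var(X) = E[X²] − (E[X])² = 107.952 − 91.2025 = 16.7492.

16.749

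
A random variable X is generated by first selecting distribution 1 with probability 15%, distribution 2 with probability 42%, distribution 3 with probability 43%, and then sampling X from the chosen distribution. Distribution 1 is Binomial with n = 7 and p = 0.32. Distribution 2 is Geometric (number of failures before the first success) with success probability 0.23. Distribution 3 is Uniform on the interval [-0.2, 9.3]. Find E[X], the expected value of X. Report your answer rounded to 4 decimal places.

3.6986

Component means — 1: 2.24; 2: 3.34783; 3: 4.55.
E[X] = 0.15·2.24 + 0.42·3.34783 + 0.43·4.55 = 3.69859.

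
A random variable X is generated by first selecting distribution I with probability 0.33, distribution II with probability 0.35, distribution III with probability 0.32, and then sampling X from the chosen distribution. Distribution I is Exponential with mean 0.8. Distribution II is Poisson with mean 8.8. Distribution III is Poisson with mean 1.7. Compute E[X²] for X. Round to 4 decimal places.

32.0752

For each component E[X²] = Var + (mean)², giving I: 1.28; II: 86.24; III: 4.59.
Overall E[X²] = 0.33·1.28 + 0.35·86.24 + 0.32·4.59 = 32.0752.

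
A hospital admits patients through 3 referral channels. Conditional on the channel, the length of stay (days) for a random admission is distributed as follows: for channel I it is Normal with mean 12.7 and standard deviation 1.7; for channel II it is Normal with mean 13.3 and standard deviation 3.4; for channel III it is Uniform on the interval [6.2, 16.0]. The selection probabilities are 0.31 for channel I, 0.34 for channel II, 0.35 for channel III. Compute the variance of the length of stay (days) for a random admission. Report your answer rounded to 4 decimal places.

8.5191

Per component, I: μ=12.7, E[X²]=164.18; II: μ=13.3, E[X²]=188.45; III: μ=11.1, E[X²]=131.213.
E[X] = 0.31·12.7 + 0.34·13.3 + 0.35·11.1 = 12.344.
E[X²] = 0.31·164.18 + 0.34·188.45 + 0.35·131.213 = 160.893.
Var(X) = E[X²] − (E[X])² = 160.893 − 152.374 = 8.51913.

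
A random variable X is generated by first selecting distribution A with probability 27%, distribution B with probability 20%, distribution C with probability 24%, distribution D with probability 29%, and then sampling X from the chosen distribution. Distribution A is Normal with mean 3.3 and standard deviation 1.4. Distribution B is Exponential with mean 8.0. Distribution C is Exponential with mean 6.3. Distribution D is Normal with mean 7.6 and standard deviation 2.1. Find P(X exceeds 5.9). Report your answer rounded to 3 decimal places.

Conditional on each component, P(X > 5.9): A: 0.0316454; B: 0.478308; C: 0.391994; D: 0.790893.
By total probability, P(X > 5.9) = 0.27·0.0316454 + 0.2·0.478308 + 0.24·0.391994 + 0.29·0.790893 = 0.427644.

0.428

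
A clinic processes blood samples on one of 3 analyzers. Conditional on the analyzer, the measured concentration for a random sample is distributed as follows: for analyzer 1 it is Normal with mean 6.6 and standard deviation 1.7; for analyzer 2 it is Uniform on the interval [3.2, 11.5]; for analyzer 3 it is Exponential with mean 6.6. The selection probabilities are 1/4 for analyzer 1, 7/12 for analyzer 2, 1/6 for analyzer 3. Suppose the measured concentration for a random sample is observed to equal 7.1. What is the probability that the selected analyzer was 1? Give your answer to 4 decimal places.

Likelihoods f(7.1 | ·): 1: 0.224738; 2: 0.120482; 3: 0.0516726.
Posterior ∝ prior × likelihood. Numerator for 1: 0.25·0.224738 = 0.0561845.
Normalizing constant: 0.25·0.224738 + 0.583333·0.120482 + 0.166667·0.0516726 = 0.135078.
P(1 | observation) = 0.0561845 / 0.135078 = 0.415942.

0.4159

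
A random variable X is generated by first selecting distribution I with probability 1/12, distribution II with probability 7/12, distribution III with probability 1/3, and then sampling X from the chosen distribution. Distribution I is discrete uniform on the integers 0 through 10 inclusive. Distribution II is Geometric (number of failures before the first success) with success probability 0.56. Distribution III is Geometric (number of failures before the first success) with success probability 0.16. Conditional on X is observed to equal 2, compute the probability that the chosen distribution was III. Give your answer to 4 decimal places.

0.3470

Likelihoods P(X=2 | ·): I: 0.0909091; II: 0.108416; III: 0.112896.
Posterior ∝ prior × likelihood. Numerator for III: 0.333333·0.112896 = 0.037632.
Normalizing constant: 0.0833333·0.0909091 + 0.583333·0.108416 + 0.333333·0.112896 = 0.10845.
P(III | observation) = 0.037632 / 0.10845 = 0.346997.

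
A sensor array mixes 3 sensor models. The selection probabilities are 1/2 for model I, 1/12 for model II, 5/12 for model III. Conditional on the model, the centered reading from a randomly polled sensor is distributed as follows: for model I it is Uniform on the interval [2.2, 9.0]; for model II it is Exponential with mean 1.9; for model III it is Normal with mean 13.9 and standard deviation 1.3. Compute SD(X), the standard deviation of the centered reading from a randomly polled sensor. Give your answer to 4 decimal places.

4.7806

Per component, I: μ=5.6, E[X²]=35.2133; II: μ=1.9, E[X²]=7.22; III: μ=13.9, E[X²]=194.9.
E[X] = 0.5·5.6 + 0.0833333·1.9 + 0.416667·13.9 = 8.75.
E[X²] = 0.5·35.2133 + 0.0833333·7.22 + 0.416667·194.9 = 99.4167.
Var(X) = E[X²] − (E[X])² = 99.4167 − 76.5625 = 22.8542.
SD(X) = √22.8542 = 4.7806.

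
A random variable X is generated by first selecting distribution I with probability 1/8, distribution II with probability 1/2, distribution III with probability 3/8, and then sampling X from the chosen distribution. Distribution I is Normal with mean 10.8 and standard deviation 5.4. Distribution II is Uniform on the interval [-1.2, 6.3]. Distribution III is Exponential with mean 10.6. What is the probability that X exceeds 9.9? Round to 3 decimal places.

Conditional on each component, P(X > 9.9): I: 0.566184; II: 0; III: 0.392993.
By total probability, P(X > 9.9) = 0.125·0.566184 + 0.5·0 + 0.375·0.392993 = 0.218146.

0.218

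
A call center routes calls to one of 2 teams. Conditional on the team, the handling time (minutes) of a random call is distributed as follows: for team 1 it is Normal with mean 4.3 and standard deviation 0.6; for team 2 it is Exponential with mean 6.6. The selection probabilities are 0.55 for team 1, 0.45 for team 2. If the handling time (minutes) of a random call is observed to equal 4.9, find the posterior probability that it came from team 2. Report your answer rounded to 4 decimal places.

Likelihoods f(4.9 | ·): 1: 0.403285; 2: 0.072115.
Posterior ∝ prior × likelihood. Numerator for 2: 0.45·0.072115 = 0.0324517.
Normalizing constant: 0.55·0.403285 + 0.45·0.072115 = 0.254258.
P(2 | observation) = 0.0324517 / 0.254258 = 0.127633.

0.1276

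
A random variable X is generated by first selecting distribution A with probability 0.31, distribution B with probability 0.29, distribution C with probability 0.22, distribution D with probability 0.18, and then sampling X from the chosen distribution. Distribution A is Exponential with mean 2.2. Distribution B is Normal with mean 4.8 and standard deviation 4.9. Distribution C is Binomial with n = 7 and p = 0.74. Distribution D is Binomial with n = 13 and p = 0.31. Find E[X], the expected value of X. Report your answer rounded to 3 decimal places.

Component means — A: 2.2; B: 4.8; C: 5.18; D: 4.03.
E[X] = 0.31·2.2 + 0.29·4.8 + 0.22·5.18 + 0.18·4.03 = 3.939.

3.939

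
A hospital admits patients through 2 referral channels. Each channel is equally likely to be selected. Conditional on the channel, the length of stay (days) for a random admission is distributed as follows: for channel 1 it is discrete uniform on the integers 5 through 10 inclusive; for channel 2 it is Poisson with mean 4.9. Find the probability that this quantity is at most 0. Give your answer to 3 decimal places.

Conditional on each channel, P(X ≤ 0): 1: 0; 2: 0.00744658.
By total probability, P(X ≤ 0) = 0.5·0 + 0.5·0.00744658 = 0.00372329.

0.004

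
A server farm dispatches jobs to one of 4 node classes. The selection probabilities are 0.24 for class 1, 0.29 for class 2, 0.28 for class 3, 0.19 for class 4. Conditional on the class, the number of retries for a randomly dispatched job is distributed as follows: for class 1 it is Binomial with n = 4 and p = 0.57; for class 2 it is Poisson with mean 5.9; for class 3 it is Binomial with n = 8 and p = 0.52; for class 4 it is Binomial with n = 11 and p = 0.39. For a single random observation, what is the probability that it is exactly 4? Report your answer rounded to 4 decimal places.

Conditional on each class, P(X = 4): 1: 0.10556; 2: 0.138312; 3: 0.271692; 4: 0.239928.
By total probability, P(X = 4) = 0.24·0.10556 + 0.29·0.138312 + 0.28·0.271692 + 0.19·0.239928 = 0.187105.

0.1871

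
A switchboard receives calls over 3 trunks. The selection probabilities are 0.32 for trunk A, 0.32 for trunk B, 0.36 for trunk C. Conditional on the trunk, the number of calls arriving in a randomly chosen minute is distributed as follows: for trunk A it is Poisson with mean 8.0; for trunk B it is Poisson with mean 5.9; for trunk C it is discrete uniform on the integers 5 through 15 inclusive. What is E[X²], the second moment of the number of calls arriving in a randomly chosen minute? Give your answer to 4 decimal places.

For each component E[X²] = Var + (mean)², giving A: 72; B: 40.71; C: 110.
Overall E[X²] = 0.32·72 + 0.32·40.71 + 0.36·110 = 75.6672.

75.6672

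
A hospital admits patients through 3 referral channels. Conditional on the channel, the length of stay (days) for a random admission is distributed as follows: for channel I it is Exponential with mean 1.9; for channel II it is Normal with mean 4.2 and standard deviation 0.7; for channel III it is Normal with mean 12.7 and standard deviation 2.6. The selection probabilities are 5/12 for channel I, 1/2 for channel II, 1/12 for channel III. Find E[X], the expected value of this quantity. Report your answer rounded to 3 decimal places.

Component means — I: 1.9; II: 4.2; III: 12.7.
E[X] = 0.416667·1.9 + 0.5·4.2 + 0.0833333·12.7 = 3.95.

3.950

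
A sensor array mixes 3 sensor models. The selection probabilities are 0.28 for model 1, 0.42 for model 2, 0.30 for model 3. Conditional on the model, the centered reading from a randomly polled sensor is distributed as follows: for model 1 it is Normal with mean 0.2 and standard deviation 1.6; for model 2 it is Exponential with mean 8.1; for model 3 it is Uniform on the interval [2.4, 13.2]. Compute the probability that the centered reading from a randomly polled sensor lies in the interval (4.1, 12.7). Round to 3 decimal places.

0.407

Conditional on each model, P(4.1 < X < 12.7): 1: 0.00739461; 2: 0.394316; 3: 0.796296.
By total probability, P(4.1 < X < 12.7) = 0.28·0.00739461 + 0.42·0.394316 + 0.3·0.796296 = 0.406572.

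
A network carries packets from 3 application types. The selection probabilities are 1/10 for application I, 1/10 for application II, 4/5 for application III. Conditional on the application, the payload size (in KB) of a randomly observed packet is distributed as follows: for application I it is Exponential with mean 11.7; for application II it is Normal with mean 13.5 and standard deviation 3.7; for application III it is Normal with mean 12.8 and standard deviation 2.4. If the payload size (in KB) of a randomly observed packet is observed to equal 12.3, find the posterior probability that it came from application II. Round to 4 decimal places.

Likelihoods f(12.3 | ·): I: 0.0298709; II: 0.102298; III: 0.162657.
Posterior ∝ prior × likelihood. Numerator for II: 0.1·0.102298 = 0.0102298.
Normalizing constant: 0.1·0.0298709 + 0.1·0.102298 + 0.8·0.162657 = 0.143343.
P(II | observation) = 0.0102298 / 0.143343 = 0.071366.

0.0714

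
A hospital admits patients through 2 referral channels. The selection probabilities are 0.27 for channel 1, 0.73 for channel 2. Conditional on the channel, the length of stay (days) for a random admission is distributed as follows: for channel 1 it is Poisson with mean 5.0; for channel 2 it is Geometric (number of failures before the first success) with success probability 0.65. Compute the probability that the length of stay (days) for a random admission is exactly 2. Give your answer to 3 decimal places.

Conditional on each channel, P(X = 2): 1: 0.0842243; 2: 0.079625.
By total probability, P(X = 2) = 0.27·0.0842243 + 0.73·0.079625 = 0.0808668.

0.081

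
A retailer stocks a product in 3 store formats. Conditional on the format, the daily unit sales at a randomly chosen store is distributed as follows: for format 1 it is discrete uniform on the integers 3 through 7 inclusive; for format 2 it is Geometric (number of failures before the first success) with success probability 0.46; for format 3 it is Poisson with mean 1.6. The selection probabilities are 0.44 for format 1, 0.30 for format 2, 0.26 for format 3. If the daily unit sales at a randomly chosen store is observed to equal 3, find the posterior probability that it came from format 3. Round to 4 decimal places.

Likelihoods P(X=3 | ·): 1: 0.2; 2: 0.0724334; 3: 0.137828.
Posterior ∝ prior × likelihood. Numerator for 3: 0.26·0.137828 = 0.0358353.
Normalizing constant: 0.44·0.2 + 0.3·0.0724334 + 0.26·0.137828 = 0.145565.
P(3 | observation) = 0.0358353 / 0.145565 = 0.24618.

0.2462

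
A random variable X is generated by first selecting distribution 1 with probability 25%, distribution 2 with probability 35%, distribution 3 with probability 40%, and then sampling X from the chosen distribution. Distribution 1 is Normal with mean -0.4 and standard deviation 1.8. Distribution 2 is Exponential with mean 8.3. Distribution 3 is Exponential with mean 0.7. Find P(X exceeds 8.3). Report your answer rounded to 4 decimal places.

0.1288

Conditional on each component, P(X > 8.3): 1: 6.71328e-07; 2: 0.367879; 3: 7.08775e-06.
By total probability, P(X > 8.3) = 0.25·6.71328e-07 + 0.35·0.367879 + 0.4·7.08775e-06 = 0.128761.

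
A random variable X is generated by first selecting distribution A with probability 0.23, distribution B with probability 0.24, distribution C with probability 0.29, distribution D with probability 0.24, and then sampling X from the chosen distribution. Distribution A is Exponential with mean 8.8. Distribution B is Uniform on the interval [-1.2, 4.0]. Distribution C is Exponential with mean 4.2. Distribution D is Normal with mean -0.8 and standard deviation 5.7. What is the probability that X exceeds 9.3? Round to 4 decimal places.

Conditional on each component, P(X > 9.3): A: 0.34756; B: 0; C: 0.109232; D: 0.0382031.
By total probability, P(X > 9.3) = 0.23·0.34756 + 0.24·0 + 0.29·0.109232 + 0.24·0.0382031 = 0.120785.

0.1208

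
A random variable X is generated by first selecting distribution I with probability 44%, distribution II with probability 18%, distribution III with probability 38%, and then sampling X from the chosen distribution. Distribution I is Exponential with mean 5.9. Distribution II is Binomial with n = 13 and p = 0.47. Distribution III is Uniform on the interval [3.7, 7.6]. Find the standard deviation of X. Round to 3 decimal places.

Per component, I: μ=5.9, E[X²]=69.62; II: μ=6.11, E[X²]=40.5704; III: μ=5.65, E[X²]=33.19.
E[X] = 0.44·5.9 + 0.18·6.11 + 0.38·5.65 = 5.8428.
E[X²] = 0.44·69.62 + 0.18·40.5704 + 0.38·33.19 = 50.5477.
Var(X) = E[X²] − (E[X])² = 50.5477 − 34.1383 = 16.4094.
SD(X) = √16.4094 = 4.05085.

4.051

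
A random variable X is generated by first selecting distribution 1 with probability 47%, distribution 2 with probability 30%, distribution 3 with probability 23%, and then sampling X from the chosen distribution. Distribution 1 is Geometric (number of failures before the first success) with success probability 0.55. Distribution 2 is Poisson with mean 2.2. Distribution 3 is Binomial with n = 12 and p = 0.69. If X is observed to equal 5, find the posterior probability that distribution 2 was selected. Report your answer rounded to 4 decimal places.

0.5310

Likelihoods P(X=5 | ·): 1: 0.010149; 2: 0.0475866; 3: 0.0340802.
Posterior ∝ prior × likelihood. Numerator for 2: 0.3·0.0475866 = 0.014276.
Normalizing constant: 0.47·0.010149 + 0.3·0.0475866 + 0.23·0.0340802 = 0.0268845.
P(2 | observation) = 0.014276 / 0.0268845 = 0.531012.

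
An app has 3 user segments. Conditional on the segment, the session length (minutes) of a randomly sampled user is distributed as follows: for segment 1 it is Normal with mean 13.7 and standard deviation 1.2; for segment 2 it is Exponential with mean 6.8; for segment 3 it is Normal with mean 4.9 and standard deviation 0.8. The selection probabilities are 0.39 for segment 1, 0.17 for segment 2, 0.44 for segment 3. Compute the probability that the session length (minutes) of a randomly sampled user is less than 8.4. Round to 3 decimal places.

0.561

Conditional on each segment, P(X < 8.4): 1: 5.01173e-06; 2: 0.709251; 3: 0.999994.
By total probability, P(X < 8.4) = 0.39·5.01173e-06 + 0.17·0.709251 + 0.44·0.999994 = 0.560572.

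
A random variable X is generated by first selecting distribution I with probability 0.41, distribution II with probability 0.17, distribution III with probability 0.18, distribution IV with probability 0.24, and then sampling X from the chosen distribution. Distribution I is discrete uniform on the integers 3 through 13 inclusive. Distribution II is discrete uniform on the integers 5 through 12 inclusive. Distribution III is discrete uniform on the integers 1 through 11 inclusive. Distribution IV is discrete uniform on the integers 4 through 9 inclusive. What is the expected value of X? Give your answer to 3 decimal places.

7.365

Component means — I: 8; II: 8.5; III: 6; IV: 6.5.
E[X] = 0.41·8 + 0.17·8.5 + 0.18·6 + 0.24·6.5 = 7.365.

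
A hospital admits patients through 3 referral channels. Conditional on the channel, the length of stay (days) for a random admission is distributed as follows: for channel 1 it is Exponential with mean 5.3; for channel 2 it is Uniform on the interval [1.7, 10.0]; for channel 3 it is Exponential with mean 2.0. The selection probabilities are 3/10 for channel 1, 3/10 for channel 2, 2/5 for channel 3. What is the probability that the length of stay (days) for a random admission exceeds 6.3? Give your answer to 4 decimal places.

0.2423

Conditional on each channel, P(X > 6.3): 1: 0.304623; 2: 0.445783; 3: 0.0428521.
By total probability, P(X > 6.3) = 0.3·0.304623 + 0.3·0.445783 + 0.4·0.0428521 = 0.242263.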